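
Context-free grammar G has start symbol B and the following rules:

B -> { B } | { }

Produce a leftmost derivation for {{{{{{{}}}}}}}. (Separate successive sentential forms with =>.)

B => {B} => {{B}} => {{{B}}} => {{{{B}}}} => {{{{{B}}}}} => {{{{{{B}}}}}} => {{{{{{{}}}}}}}

B => {B}   [B -> { B }]
{B} => {{B}}   [B -> { B }]
{{B}} => {{{B}}}   [B -> { B }]
{{{B}}} => {{{{B}}}}   [B -> { B }]
{{{{B}}}} => {{{{{B}}}}}   [B -> { B }]
{{{{{B}}}}} => {{{{{{B}}}}}}   [B -> { B }]
{{{{{{B}}}}}} => {{{{{{{}}}}}}}   [B -> { }]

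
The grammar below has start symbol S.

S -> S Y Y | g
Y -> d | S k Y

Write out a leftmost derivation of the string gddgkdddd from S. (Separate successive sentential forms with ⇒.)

S⇒SYY⇒SYYYY⇒SYYYYYY⇒gYYYYYY⇒gdYYYYY⇒gddYYYY⇒gddSkYYYY⇒gddgkYYYY⇒gddgkdYYY⇒gddgkddYY⇒gddgkdddY⇒gddgkdddd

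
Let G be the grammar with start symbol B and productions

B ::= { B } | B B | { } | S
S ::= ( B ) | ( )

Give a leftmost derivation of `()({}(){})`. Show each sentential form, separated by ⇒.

B⇒BB⇒SB⇒()B⇒()S⇒()(B)⇒()(BB)⇒()(BBB)⇒()({}BB)⇒()({}SB)⇒()({}()B)⇒()({}(){})

B ⇒ BB   [B ::= B B]
BB ⇒ SB   [B ::= S]
SB ⇒ ()B   [S ::= ( )]
()B ⇒ ()S   [B ::= S]
()S ⇒ ()(B)   [S ::= ( B )]
()(B) ⇒ ()(BB)   [B ::= B B]
()(BB) ⇒ ()(BBB)   [B ::= B B]
()(BBB) ⇒ ()({}BB)   [B ::= { }]
()({}BB) ⇒ ()({}SB)   [B ::= S]
()({}SB) ⇒ ()({}()B)   [S ::= ( )]
()({}()B) ⇒ ()({}(){})   [B ::= { }]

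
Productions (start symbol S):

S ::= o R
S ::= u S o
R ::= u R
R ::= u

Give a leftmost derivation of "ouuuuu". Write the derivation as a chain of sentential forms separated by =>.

S => oR => ouR => ouuR => ouuuR => ouuuuR => ouuuuu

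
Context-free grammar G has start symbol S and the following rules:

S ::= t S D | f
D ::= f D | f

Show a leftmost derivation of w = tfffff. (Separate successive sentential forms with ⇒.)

S ⇒ tSD   [S ::= t S D]
tSD ⇒ tfD   [S ::= f]
tfD ⇒ tffD   [D ::= f D]
tffD ⇒ tfffD   [D ::= f D]
tfffD ⇒ tffffD   [D ::= f D]
tffffD ⇒ tfffff   [D ::= f]

S ⇒ tSD ⇒ tfD ⇒ tffD ⇒ tfffD ⇒ tffffD ⇒ tfffff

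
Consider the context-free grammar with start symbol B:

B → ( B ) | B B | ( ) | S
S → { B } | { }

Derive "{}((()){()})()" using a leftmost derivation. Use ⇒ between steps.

B⇒BB⇒SB⇒{}B⇒{}BB⇒{}(B)B⇒{}(BB)B⇒{}((B)B)B⇒{}((())B)B⇒{}((())S)B⇒{}((()){B})B⇒{}((()){()})B⇒{}((()){()})()

B ⇒ BB   [B → B B]
BB ⇒ SB   [B → S]
SB ⇒ {}B   [S → { }]
{}B ⇒ {}BB   [B → B B]
{}BB ⇒ {}(B)B   [B → ( B )]
{}(B)B ⇒ {}(BB)B   [B → B B]
{}(BB)B ⇒ {}((B)B)B   [B → ( B )]
{}((B)B)B ⇒ {}((())B)B   [B → ( )]
{}((())B)B ⇒ {}((())S)B   [B → S]
{}((())S)B ⇒ {}((()){B})B   [S → { B }]
{}((()){B})B ⇒ {}((()){()})B   [B → ( )]
{}((()){()})B ⇒ {}((()){()})()   [B → ( )]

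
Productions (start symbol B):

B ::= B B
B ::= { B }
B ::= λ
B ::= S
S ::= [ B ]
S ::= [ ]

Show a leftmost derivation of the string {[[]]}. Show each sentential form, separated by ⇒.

B ⇒ {B} ⇒ {S} ⇒ {[B]} ⇒ {[BB]} ⇒ {[BBB]} ⇒ {[SBB]} ⇒ {[[]BB]} ⇒ {[[]B]} ⇒ {[[]]}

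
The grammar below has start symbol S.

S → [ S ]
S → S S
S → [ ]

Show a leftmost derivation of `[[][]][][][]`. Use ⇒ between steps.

S ⇒ SS   [S → S S]
SS ⇒ SSS   [S → S S]
SSS ⇒ SSSS   [S → S S]
SSSS ⇒ [S]SSS   [S → [ S ]]
[S]SSS ⇒ [SS]SSS   [S → S S]
[SS]SSS ⇒ [[]S]SSS   [S → [ ]]
[[]S]SSS ⇒ [[][]]SSS   [S → [ ]]
[[][]]SSS ⇒ [[][]][]SS   [S → [ ]]
[[][]][]SS ⇒ [[][]][][]S   [S → [ ]]
[[][]][][]S ⇒ [[][]][][][]   [S → [ ]]

S⇒SS⇒SSS⇒SSSS⇒[S]SSS⇒[SS]SSS⇒[[]S]SSS⇒[[][]]SSS⇒[[][]][]SS⇒[[][]][][]S⇒[[][]][][][]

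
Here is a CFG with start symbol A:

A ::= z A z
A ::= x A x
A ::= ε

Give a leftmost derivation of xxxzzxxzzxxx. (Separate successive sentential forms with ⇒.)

A⇒xAx⇒xxAxx⇒xxxAxxx⇒xxxzAzxxx⇒xxxzzAzzxxx⇒xxxzzxAxzzxxx⇒xxxzzxxzzxxx

A ⇒ xAx   [A ::= x A x]
xAx ⇒ xxAxx   [A ::= x A x]
xxAxx ⇒ xxxAxxx   [A ::= x A x]
xxxAxxx ⇒ xxxzAzxxx   [A ::= z A z]
xxxzAzxxx ⇒ xxxzzAzzxxx   [A ::= z A z]
xxxzzAzzxxx ⇒ xxxzzxAxzzxxx   [A ::= x A x]
xxxzzxAxzzxxx ⇒ xxxzzxxzzxxx   [A ::= ε]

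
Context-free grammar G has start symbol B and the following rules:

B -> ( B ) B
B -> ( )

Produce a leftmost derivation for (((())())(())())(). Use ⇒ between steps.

B⇒(B)B⇒((B)B)B⇒(((B)B)B)B⇒(((())B)B)B⇒(((())())B)B⇒(((())())(B)B)B⇒(((())())(())B)B⇒(((())())(())())B⇒(((())())(())())()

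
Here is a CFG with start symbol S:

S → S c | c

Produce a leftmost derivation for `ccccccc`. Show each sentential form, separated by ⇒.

S ⇒ Sc   [S → S c]
Sc ⇒ Scc   [S → S c]
Scc ⇒ Sccc   [S → S c]
Sccc ⇒ Scccc   [S → S c]
Scccc ⇒ Sccccc   [S → S c]
Sccccc ⇒ Scccccc   [S → S c]
Scccccc ⇒ ccccccc   [S → c]

S ⇒ Sc ⇒ Scc ⇒ Sccc ⇒ Scccc ⇒ Sccccc ⇒ Scccccc ⇒ ccccccc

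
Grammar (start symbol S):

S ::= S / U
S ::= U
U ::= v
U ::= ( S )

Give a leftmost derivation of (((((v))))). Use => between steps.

S => U => (S) => (U) => ((S)) => ((U)) => (((S))) => (((U))) => ((((S)))) => ((((U)))) => (((((S))))) => (((((U))))) => (((((v)))))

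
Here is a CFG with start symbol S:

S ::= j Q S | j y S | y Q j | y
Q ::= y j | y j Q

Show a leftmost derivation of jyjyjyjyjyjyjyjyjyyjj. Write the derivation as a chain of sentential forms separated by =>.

S=>jQS=>jyjQS=>jyjyjQS=>jyjyjyjQS=>jyjyjyjyjQS=>jyjyjyjyjyjQS=>jyjyjyjyjyjyjQS=>jyjyjyjyjyjyjyjQS=>jyjyjyjyjyjyjyjyjS=>jyjyjyjyjyjyjyjyjyQj=>jyjyjyjyjyjyjyjyjyyjj

S => jQS   [S ::= j Q S]
jQS => jyjQS   [Q ::= y j Q]
jyjQS => jyjyjQS   [Q ::= y j Q]
jyjyjQS => jyjyjyjQS   [Q ::= y j Q]
jyjyjyjQS => jyjyjyjyjQS   [Q ::= y j Q]
jyjyjyjyjQS => jyjyjyjyjyjQS   [Q ::= y j Q]
jyjyjyjyjyjQS => jyjyjyjyjyjyjQS   [Q ::= y j Q]
jyjyjyjyjyjyjQS => jyjyjyjyjyjyjyjQS   [Q ::= y j Q]
jyjyjyjyjyjyjyjQS => jyjyjyjyjyjyjyjyjS   [Q ::= y j]
jyjyjyjyjyjyjyjyjS => jyjyjyjyjyjyjyjyjyQj   [S ::= y Q j]
jyjyjyjyjyjyjyjyjyQj => jyjyjyjyjyjyjyjyjyyjj   [Q ::= y j]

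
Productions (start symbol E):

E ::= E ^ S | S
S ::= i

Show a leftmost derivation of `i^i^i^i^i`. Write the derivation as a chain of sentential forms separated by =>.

E => E^S => E^S^S => E^S^S^S => E^S^S^S^S => S^S^S^S^S => i^S^S^S^S => i^i^S^S^S => i^i^i^S^S => i^i^i^i^S => i^i^i^i^i

E => E^S   [E ::= E ^ S]
E^S => E^S^S   [E ::= E ^ S]
E^S^S => E^S^S^S   [E ::= E ^ S]
E^S^S^S => E^S^S^S^S   [E ::= E ^ S]
E^S^S^S^S => S^S^S^S^S   [E ::= S]
S^S^S^S^S => i^S^S^S^S   [S ::= i]
i^S^S^S^S => i^i^S^S^S   [S ::= i]
i^i^S^S^S => i^i^i^S^S   [S ::= i]
i^i^i^S^S => i^i^i^i^S   [S ::= i]
i^i^i^i^S => i^i^i^i^i   [S ::= i]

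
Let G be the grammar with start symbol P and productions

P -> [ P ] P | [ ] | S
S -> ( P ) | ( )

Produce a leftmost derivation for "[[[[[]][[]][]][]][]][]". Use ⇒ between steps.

P ⇒ [P]P   [P -> [ P ] P]
[P]P ⇒ [[P]P]P   [P -> [ P ] P]
[[P]P]P ⇒ [[[P]P]P]P   [P -> [ P ] P]
[[[P]P]P]P ⇒ [[[[P]P]P]P]P   [P -> [ P ] P]
[[[[P]P]P]P]P ⇒ [[[[[]]P]P]P]P   [P -> [ ]]
[[[[[]]P]P]P]P ⇒ [[[[[]][P]P]P]P]P   [P -> [ P ] P]
[[[[[]][P]P]P]P]P ⇒ [[[[[]][[]]P]P]P]P   [P -> [ ]]
[[[[[]][[]]P]P]P]P ⇒ [[[[[]][[]][]]P]P]P   [P -> [ ]]
[[[[[]][[]][]]P]P]P ⇒ [[[[[]][[]][]][]]P]P   [P -> [ ]]
[[[[[]][[]][]][]]P]P ⇒ [[[[[]][[]][]][]][]]P   [P -> [ ]]
[[[[[]][[]][]][]][]]P ⇒ [[[[[]][[]][]][]][]][]   [P -> [ ]]

P⇒[P]P⇒[[P]P]P⇒[[[P]P]P]P⇒[[[[P]P]P]P]P⇒[[[[[]]P]P]P]P⇒[[[[[]][P]P]P]P]P⇒[[[[[]][[]]P]P]P]P⇒[[[[[]][[]][]]P]P]P⇒[[[[[]][[]][]][]]P]P⇒[[[[[]][[]][]][]][]]P⇒[[[[[]][[]][]][]][]][]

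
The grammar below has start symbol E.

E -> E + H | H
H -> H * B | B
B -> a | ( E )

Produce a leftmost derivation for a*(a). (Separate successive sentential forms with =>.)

E => H => H*B => B*B => a*B => a*(E) => a*(H) => a*(B) => a*(a)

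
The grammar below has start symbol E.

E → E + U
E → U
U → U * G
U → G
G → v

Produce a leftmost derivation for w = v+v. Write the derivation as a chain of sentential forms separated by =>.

E=>E+U=>U+U=>G+U=>v+U=>v+G=>v+v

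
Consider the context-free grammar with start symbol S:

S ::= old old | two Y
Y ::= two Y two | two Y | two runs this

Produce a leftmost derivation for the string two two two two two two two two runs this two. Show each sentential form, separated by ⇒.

S ⇒ two Y   [S ::= two Y]
two Y ⇒ two two Y   [Y ::= two Y]
two two Y ⇒ two two two Y   [Y ::= two Y]
two two two Y ⇒ two two two two Y   [Y ::= two Y]
two two two two Y ⇒ two two two two two Y two   [Y ::= two Y two]
two two two two two Y two ⇒ two two two two two two Y two   [Y ::= two Y]
two two two two two two Y two ⇒ two two two two two two two Y two   [Y ::= two Y]
two two two two two two two Y two ⇒ two two two two two two two two runs this two   [Y ::= two runs this]

S ⇒ two Y ⇒ two two Y ⇒ two two two Y ⇒ two two two two Y ⇒ two two two two two Y two ⇒ two two two two two two Y two ⇒ two two two two two two two Y two ⇒ two two two two two two two two runs this two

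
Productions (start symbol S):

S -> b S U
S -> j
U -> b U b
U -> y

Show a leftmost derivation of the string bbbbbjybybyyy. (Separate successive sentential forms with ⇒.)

S⇒bSU⇒bbSUU⇒bbbSUUU⇒bbbbSUUUU⇒bbbbbSUUUUU⇒bbbbbjUUUUU⇒bbbbbjyUUUU⇒bbbbbjybUbUUU⇒bbbbbjybybUUU⇒bbbbbjybybyUU⇒bbbbbjybybyyU⇒bbbbbjybybyyy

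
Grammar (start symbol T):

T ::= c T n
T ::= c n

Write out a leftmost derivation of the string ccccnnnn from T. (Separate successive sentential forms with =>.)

T => cTn => ccTnn => cccTnnn => ccccnnnn

T => cTn   [T ::= c T n]
cTn => ccTnn   [T ::= c T n]
ccTnn => cccTnnn   [T ::= c T n]
cccTnnn => ccccnnnn   [T ::= c n]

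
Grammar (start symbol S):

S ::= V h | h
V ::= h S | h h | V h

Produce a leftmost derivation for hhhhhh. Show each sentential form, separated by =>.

S => Vh   [S ::= V h]
Vh => Vhh   [V ::= V h]
Vhh => Vhhh   [V ::= V h]
Vhhh => Vhhhh   [V ::= V h]
Vhhhh => hShhhh   [V ::= h S]
hShhhh => hhhhhh   [S ::= h]

S => Vh => Vhh => Vhhh => Vhhhh => hShhhh => hhhhhh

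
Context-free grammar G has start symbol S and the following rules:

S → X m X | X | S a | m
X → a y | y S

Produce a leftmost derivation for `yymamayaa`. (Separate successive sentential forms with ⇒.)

S ⇒ Sa ⇒ Saa ⇒ XmXaa ⇒ ySmXaa ⇒ yXmXaa ⇒ yySmXaa ⇒ yySamXaa ⇒ yymamXaa ⇒ yymamayaa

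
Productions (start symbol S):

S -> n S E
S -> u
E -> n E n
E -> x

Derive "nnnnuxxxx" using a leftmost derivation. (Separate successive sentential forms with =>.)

S => nSE   [S -> n S E]
nSE => nnSEE   [S -> n S E]
nnSEE => nnnSEEE   [S -> n S E]
nnnSEEE => nnnnSEEEE   [S -> n S E]
nnnnSEEEE => nnnnuEEEE   [S -> u]
nnnnuEEEE => nnnnuxEEE   [E -> x]
nnnnuxEEE => nnnnuxxEE   [E -> x]
nnnnuxxEE => nnnnuxxxE   [E -> x]
nnnnuxxxE => nnnnuxxxx   [E -> x]

S=>nSE=>nnSEE=>nnnSEEE=>nnnnSEEEE=>nnnnuEEEE=>nnnnuxEEE=>nnnnuxxEE=>nnnnuxxxE=>nnnnuxxxx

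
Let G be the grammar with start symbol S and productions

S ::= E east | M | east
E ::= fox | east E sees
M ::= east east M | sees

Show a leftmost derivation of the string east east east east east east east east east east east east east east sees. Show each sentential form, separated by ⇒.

S ⇒ M ⇒ east east M ⇒ east east east east M ⇒ east east east east east east M ⇒ east east east east east east east east M ⇒ east east east east east east east east east east M ⇒ east east east east east east east east east east east east M ⇒ east east east east east east east east east east east east east east M ⇒ east east east east east east east east east east east east east east sees

S ⇒ M   [S ::= M]
M ⇒ east east M   [M ::= east east M]
east east M ⇒ east east east east M   [M ::= east east M]
east east east east M ⇒ east east east east east east M   [M ::= east east M]
east east east east east east M ⇒ east east east east east east east east M   [M ::= east east M]
east east east east east east east east M ⇒ east east east east east east east east east east M   [M ::= east east M]
east east east east east east east east east east M ⇒ east east east east east east east east east east east east M   [M ::= east east M]
east east east east east east east east east east east east M ⇒ east east east east east east east east east east east east east east M   [M ::= east east M]
east east east east east east east east east east east east east east M ⇒ east east east east east east east east east east east east east east sees   [M ::= sees]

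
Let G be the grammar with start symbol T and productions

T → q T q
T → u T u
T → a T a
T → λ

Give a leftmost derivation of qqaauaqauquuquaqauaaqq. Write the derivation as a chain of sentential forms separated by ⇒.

T ⇒ qTq ⇒ qqTqq ⇒ qqaTaqq ⇒ qqaaTaaqq ⇒ qqaauTuaaqq ⇒ qqaauaTauaaqq ⇒ qqaauaqTqauaaqq ⇒ qqaauaqaTaqauaaqq ⇒ qqaauaqauTuaqauaaqq ⇒ qqaauaqauqTquaqauaaqq ⇒ qqaauaqauquTuquaqauaaqq ⇒ qqaauaqauquuquaqauaaqq

T ⇒ qTq   [T → q T q]
qTq ⇒ qqTqq   [T → q T q]
qqTqq ⇒ qqaTaqq   [T → a T a]
qqaTaqq ⇒ qqaaTaaqq   [T → a T a]
qqaaTaaqq ⇒ qqaauTuaaqq   [T → u T u]
qqaauTuaaqq ⇒ qqaauaTauaaqq   [T → a T a]
qqaauaTauaaqq ⇒ qqaauaqTqauaaqq   [T → q T q]
qqaauaqTqauaaqq ⇒ qqaauaqaTaqauaaqq   [T → a T a]
qqaauaqaTaqauaaqq ⇒ qqaauaqauTuaqauaaqq   [T → u T u]
qqaauaqauTuaqauaaqq ⇒ qqaauaqauqTquaqauaaqq   [T → q T q]
qqaauaqauqTquaqauaaqq ⇒ qqaauaqauquTuquaqauaaqq   [T → u T u]
qqaauaqauquTuquaqauaaqq ⇒ qqaauaqauquuquaqauaaqq   [T → λ]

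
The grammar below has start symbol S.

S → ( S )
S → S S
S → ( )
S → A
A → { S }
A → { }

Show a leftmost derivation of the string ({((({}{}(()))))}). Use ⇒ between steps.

S⇒(S)⇒(A)⇒({S})⇒({(S)})⇒({((S))})⇒({(((S)))})⇒({(((SS)))})⇒({(((SSS)))})⇒({(((ASS)))})⇒({((({}SS)))})⇒({((({}AS)))})⇒({((({}{}S)))})⇒({((({}{}(S))))})⇒({((({}{}(()))))})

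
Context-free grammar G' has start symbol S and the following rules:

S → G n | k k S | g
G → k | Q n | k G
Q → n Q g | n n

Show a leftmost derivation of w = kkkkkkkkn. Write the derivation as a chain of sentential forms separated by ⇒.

S ⇒ kkS   [S → k k S]
kkS ⇒ kkkkS   [S → k k S]
kkkkS ⇒ kkkkGn   [S → G n]
kkkkGn ⇒ kkkkkGn   [G → k G]
kkkkkGn ⇒ kkkkkkGn   [G → k G]
kkkkkkGn ⇒ kkkkkkkGn   [G → k G]
kkkkkkkGn ⇒ kkkkkkkkn   [G → k]

S⇒kkS⇒kkkkS⇒kkkkGn⇒kkkkkGn⇒kkkkkkGn⇒kkkkkkkGn⇒kkkkkkkkn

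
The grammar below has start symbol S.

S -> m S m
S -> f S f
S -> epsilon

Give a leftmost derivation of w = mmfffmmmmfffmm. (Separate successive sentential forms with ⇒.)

S⇒mSm⇒mmSmm⇒mmfSfmm⇒mmffSffmm⇒mmfffSfffmm⇒mmfffmSmfffmm⇒mmfffmmSmmfffmm⇒mmfffmmmmfffmm

S ⇒ mSm   [S -> m S m]
mSm ⇒ mmSmm   [S -> m S m]
mmSmm ⇒ mmfSfmm   [S -> f S f]
mmfSfmm ⇒ mmffSffmm   [S -> f S f]
mmffSffmm ⇒ mmfffSfffmm   [S -> f S f]
mmfffSfffmm ⇒ mmfffmSmfffmm   [S -> m S m]
mmfffmSmfffmm ⇒ mmfffmmSmmfffmm   [S -> m S m]
mmfffmmSmmfffmm ⇒ mmfffmmmmfffmm   [S -> epsilon]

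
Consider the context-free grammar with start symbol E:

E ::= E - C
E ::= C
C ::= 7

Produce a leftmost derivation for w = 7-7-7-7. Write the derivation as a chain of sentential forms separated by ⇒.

E ⇒ E-C ⇒ E-C-C ⇒ E-C-C-C ⇒ C-C-C-C ⇒ 7-C-C-C ⇒ 7-7-C-C ⇒ 7-7-7-C ⇒ 7-7-7-7

E ⇒ E-C   [E ::= E - C]
E-C ⇒ E-C-C   [E ::= E - C]
E-C-C ⇒ E-C-C-C   [E ::= E - C]
E-C-C-C ⇒ C-C-C-C   [E ::= C]
C-C-C-C ⇒ 7-C-C-C   [C ::= 7]
7-C-C-C ⇒ 7-7-C-C   [C ::= 7]
7-7-C-C ⇒ 7-7-7-C   [C ::= 7]
7-7-7-C ⇒ 7-7-7-7   [C ::= 7]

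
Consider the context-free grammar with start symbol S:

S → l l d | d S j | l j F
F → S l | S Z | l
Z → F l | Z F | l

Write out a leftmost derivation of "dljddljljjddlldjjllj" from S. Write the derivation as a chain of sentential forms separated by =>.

S => dSj   [S → d S j]
dSj => dljFj   [S → l j F]
dljFj => dljSZj   [F → S Z]
dljSZj => dljdSjZj   [S → d S j]
dljdSjZj => dljddSjjZj   [S → d S j]
dljddSjjZj => dljddljFjjZj   [S → l j F]
dljddljFjjZj => dljddljljjZj   [F → l]
dljddljljjZj => dljddljljjFlj   [Z → F l]
dljddljljjFlj => dljddljljjSllj   [F → S l]
dljddljljjSllj => dljddljljjdSjllj   [S → d S j]
dljddljljjdSjllj => dljddljljjddSjjllj   [S → d S j]
dljddljljjddSjjllj => dljddljljjddlldjjllj   [S → l l d]

S => dSj => dljFj => dljSZj => dljdSjZj => dljddSjjZj => dljddljFjjZj => dljddljljjZj => dljddljljjFlj => dljddljljjSllj => dljddljljjdSjllj => dljddljljjddSjjllj => dljddljljjddlldjjllj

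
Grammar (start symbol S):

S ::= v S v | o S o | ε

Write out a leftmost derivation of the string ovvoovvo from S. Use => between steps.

S => oSo => ovSvo => ovvSvvo => ovvoSovvo => ovvoovvo

S => oSo   [S ::= o S o]
oSo => ovSvo   [S ::= v S v]
ovSvo => ovvSvvo   [S ::= v S v]
ovvSvvo => ovvoSovvo   [S ::= o S o]
ovvoSovvo => ovvoovvo   [S ::= ε]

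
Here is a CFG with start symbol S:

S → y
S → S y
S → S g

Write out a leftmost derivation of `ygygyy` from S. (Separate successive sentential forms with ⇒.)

S ⇒ Sy ⇒ Syy ⇒ Sgyy ⇒ Sygyy ⇒ Sgygyy ⇒ ygygyy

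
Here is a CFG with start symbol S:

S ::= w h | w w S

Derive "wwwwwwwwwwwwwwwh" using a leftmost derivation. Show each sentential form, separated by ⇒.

S ⇒ wwS ⇒ wwwwS ⇒ wwwwwwS ⇒ wwwwwwwwS ⇒ wwwwwwwwwwS ⇒ wwwwwwwwwwwwS ⇒ wwwwwwwwwwwwwwS ⇒ wwwwwwwwwwwwwwwh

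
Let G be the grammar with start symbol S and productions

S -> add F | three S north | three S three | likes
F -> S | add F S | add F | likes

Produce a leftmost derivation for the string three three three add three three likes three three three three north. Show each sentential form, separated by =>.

S => three S north => three three S three north => three three three S three three north => three three three add F three three north => three three three add S three three north => three three three add three S three three three north => three three three add three three S three three three three north => three three three add three three likes three three three three north

S => three S north   [S -> three S north]
three S north => three three S three north   [S -> three S three]
three three S three north => three three three S three three north   [S -> three S three]
three three three S three three north => three three three add F three three north   [S -> add F]
three three three add F three three north => three three three add S three three north   [F -> S]
three three three add S three three north => three three three add three S three three three north   [S -> three S three]
three three three add three S three three three north => three three three add three three S three three three three north   [S -> three S three]
three three three add three three S three three three three north => three three three add three three likes three three three three north   [S -> likes]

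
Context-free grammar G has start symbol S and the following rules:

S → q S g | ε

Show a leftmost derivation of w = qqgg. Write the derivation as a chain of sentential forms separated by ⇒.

S ⇒ qSg   [S → q S g]
qSg ⇒ qqSgg   [S → q S g]
qqSgg ⇒ qqgg   [S → ε]

S ⇒ qSg ⇒ qqSgg ⇒ qqgg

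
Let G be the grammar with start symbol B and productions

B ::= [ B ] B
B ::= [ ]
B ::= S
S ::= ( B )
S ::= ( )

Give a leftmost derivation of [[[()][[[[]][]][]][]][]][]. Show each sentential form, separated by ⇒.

B⇒[B]B⇒[[B]B]B⇒[[[B]B]B]B⇒[[[S]B]B]B⇒[[[()]B]B]B⇒[[[()][B]B]B]B⇒[[[()][[B]B]B]B]B⇒[[[()][[[B]B]B]B]B]B⇒[[[()][[[[]]B]B]B]B]B⇒[[[()][[[[]][]]B]B]B]B⇒[[[()][[[[]][]][]]B]B]B⇒[[[()][[[[]][]][]][]]B]B⇒[[[()][[[[]][]][]][]][]]B⇒[[[()][[[[]][]][]][]][]][]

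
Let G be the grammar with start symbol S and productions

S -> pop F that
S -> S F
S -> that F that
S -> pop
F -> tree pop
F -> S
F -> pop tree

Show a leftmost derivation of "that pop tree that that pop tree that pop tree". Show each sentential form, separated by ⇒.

S ⇒ S F ⇒ S F F ⇒ that F that F F ⇒ that pop tree that F F ⇒ that pop tree that S F ⇒ that pop tree that that F that F ⇒ that pop tree that that pop tree that F ⇒ that pop tree that that pop tree that pop tree

S ⇒ S F   [S -> S F]
S F ⇒ S F F   [S -> S F]
S F F ⇒ that F that F F   [S -> that F that]
that F that F F ⇒ that pop tree that F F   [F -> pop tree]
that pop tree that F F ⇒ that pop tree that S F   [F -> S]
that pop tree that S F ⇒ that pop tree that that F that F   [S -> that F that]
that pop tree that that F that F ⇒ that pop tree that that pop tree that F   [F -> pop tree]
that pop tree that that pop tree that F ⇒ that pop tree that that pop tree that pop tree   [F -> pop tree]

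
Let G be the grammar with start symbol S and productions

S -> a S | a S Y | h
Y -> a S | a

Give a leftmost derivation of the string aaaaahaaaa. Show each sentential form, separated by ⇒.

S⇒aS⇒aaSY⇒aaaSYY⇒aaaaSYYY⇒aaaaaSYYYY⇒aaaaahYYYY⇒aaaaahaYYY⇒aaaaahaaYY⇒aaaaahaaaY⇒aaaaahaaaa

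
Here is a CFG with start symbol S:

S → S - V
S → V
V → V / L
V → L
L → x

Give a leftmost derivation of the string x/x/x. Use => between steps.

S => V => V/L => V/L/L => L/L/L => x/L/L => x/x/L => x/x/x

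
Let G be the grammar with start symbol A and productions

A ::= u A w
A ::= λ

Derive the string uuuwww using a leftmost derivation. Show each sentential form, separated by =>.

A=>uAw=>uuAww=>uuuAwww=>uuuwww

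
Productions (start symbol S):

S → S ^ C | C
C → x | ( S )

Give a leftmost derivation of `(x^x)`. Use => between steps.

S => C   [S → C]
C => (S)   [C → ( S )]
(S) => (S^C)   [S → S ^ C]
(S^C) => (C^C)   [S → C]
(C^C) => (x^C)   [C → x]
(x^C) => (x^x)   [C → x]

S=>C=>(S)=>(S^C)=>(C^C)=>(x^C)=>(x^x)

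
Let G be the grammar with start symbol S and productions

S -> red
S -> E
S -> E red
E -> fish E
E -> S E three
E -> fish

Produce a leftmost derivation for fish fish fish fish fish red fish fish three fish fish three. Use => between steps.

S => E   [S -> E]
E => S E three   [E -> S E three]
S E three => E E three   [S -> E]
E E three => S E three E three   [E -> S E three]
S E three E three => E red E three E three   [S -> E red]
E red E three E three => fish E red E three E three   [E -> fish E]
fish E red E three E three => fish fish E red E three E three   [E -> fish E]
fish fish E red E three E three => fish fish fish E red E three E three   [E -> fish E]
fish fish fish E red E three E three => fish fish fish fish E red E three E three   [E -> fish E]
fish fish fish fish E red E three E three => fish fish fish fish fish red E three E three   [E -> fish]
fish fish fish fish fish red E three E three => fish fish fish fish fish red fish E three E three   [E -> fish E]
fish fish fish fish fish red fish E three E three => fish fish fish fish fish red fish fish three E three   [E -> fish]
fish fish fish fish fish red fish fish three E three => fish fish fish fish fish red fish fish three fish E three   [E -> fish E]
fish fish fish fish fish red fish fish three fish E three => fish fish fish fish fish red fish fish three fish fish three   [E -> fish]

S => E => S E three => E E three => S E three E three => E red E three E three => fish E red E three E three => fish fish E red E three E three => fish fish fish E red E three E three => fish fish fish fish E red E three E three => fish fish fish fish fish red E three E three => fish fish fish fish fish red fish E three E three => fish fish fish fish fish red fish fish three E three => fish fish fish fish fish red fish fish three fish E three => fish fish fish fish fish red fish fish three fish fish three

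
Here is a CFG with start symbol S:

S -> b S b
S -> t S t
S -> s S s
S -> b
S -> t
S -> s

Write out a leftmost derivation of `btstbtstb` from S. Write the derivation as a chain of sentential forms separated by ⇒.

S⇒bSb⇒btStb⇒btsSstb⇒btstStstb⇒btstbtstb

S ⇒ bSb   [S -> b S b]
bSb ⇒ btStb   [S -> t S t]
btStb ⇒ btsSstb   [S -> s S s]
btsSstb ⇒ btstStstb   [S -> t S t]
btstStstb ⇒ btstbtstb   [S -> b]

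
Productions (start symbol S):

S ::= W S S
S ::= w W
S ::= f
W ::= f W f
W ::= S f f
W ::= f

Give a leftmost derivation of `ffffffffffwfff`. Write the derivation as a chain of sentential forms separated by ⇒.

S ⇒ WSS ⇒ fWfSS ⇒ ffWffSS ⇒ fffffSS ⇒ fffffWSSS ⇒ fffffSffSSS ⇒ ffffffffSSS ⇒ ffffffffWSSSS ⇒ fffffffffSSSS ⇒ ffffffffffSSS ⇒ ffffffffffwWSS ⇒ ffffffffffwfSS ⇒ ffffffffffwffS ⇒ ffffffffffwfff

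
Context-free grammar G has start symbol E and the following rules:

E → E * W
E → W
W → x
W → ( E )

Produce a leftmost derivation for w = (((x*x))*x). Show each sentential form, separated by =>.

E => W   [E → W]
W => (E)   [W → ( E )]
(E) => (E*W)   [E → E * W]
(E*W) => (W*W)   [E → W]
(W*W) => ((E)*W)   [W → ( E )]
((E)*W) => ((W)*W)   [E → W]
((W)*W) => (((E))*W)   [W → ( E )]
(((E))*W) => (((E*W))*W)   [E → E * W]
(((E*W))*W) => (((W*W))*W)   [E → W]
(((W*W))*W) => (((x*W))*W)   [W → x]
(((x*W))*W) => (((x*x))*W)   [W → x]
(((x*x))*W) => (((x*x))*x)   [W → x]

E => W => (E) => (E*W) => (W*W) => ((E)*W) => ((W)*W) => (((E))*W) => (((E*W))*W) => (((W*W))*W) => (((x*W))*W) => (((x*x))*W) => (((x*x))*x)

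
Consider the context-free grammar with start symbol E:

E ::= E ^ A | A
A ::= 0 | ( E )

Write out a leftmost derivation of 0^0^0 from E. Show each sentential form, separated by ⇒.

E⇒E^A⇒E^A^A⇒A^A^A⇒0^A^A⇒0^0^A⇒0^0^0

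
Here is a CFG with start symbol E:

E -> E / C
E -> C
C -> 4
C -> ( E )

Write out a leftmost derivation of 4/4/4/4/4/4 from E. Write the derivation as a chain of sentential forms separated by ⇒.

E ⇒ E/C   [E -> E / C]
E/C ⇒ E/C/C   [E -> E / C]
E/C/C ⇒ E/C/C/C   [E -> E / C]
E/C/C/C ⇒ E/C/C/C/C   [E -> E / C]
E/C/C/C/C ⇒ E/C/C/C/C/C   [E -> E / C]
E/C/C/C/C/C ⇒ C/C/C/C/C/C   [E -> C]
C/C/C/C/C/C ⇒ 4/C/C/C/C/C   [C -> 4]
4/C/C/C/C/C ⇒ 4/4/C/C/C/C   [C -> 4]
4/4/C/C/C/C ⇒ 4/4/4/C/C/C   [C -> 4]
4/4/4/C/C/C ⇒ 4/4/4/4/C/C   [C -> 4]
4/4/4/4/C/C ⇒ 4/4/4/4/4/C   [C -> 4]
4/4/4/4/4/C ⇒ 4/4/4/4/4/4   [C -> 4]

E⇒E/C⇒E/C/C⇒E/C/C/C⇒E/C/C/C/C⇒E/C/C/C/C/C⇒C/C/C/C/C/C⇒4/C/C/C/C/C⇒4/4/C/C/C/C⇒4/4/4/C/C/C⇒4/4/4/4/C/C⇒4/4/4/4/4/C⇒4/4/4/4/4/4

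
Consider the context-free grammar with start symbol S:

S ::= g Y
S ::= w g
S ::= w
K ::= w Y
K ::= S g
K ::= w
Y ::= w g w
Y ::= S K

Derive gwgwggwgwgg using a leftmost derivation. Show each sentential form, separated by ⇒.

S ⇒ gY   [S ::= g Y]
gY ⇒ gSK   [Y ::= S K]
gSK ⇒ gwK   [S ::= w]
gwK ⇒ gwSg   [K ::= S g]
gwSg ⇒ gwgYg   [S ::= g Y]
gwgYg ⇒ gwgSKg   [Y ::= S K]
gwgSKg ⇒ gwgwgKg   [S ::= w g]
gwgwgKg ⇒ gwgwgSgg   [K ::= S g]
gwgwgSgg ⇒ gwgwggYgg   [S ::= g Y]
gwgwggYgg ⇒ gwgwggwgwgg   [Y ::= w g w]

S ⇒ gY ⇒ gSK ⇒ gwK ⇒ gwSg ⇒ gwgYg ⇒ gwgSKg ⇒ gwgwgKg ⇒ gwgwgSgg ⇒ gwgwggYgg ⇒ gwgwggwgwgg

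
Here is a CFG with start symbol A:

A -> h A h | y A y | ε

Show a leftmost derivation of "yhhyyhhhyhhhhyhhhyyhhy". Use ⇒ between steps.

A⇒yAy⇒yhAhy⇒yhhAhhy⇒yhhyAyhhy⇒yhhyyAyyhhy⇒yhhyyhAhyyhhy⇒yhhyyhhAhhyyhhy⇒yhhyyhhhAhhhyyhhy⇒yhhyyhhhyAyhhhyyhhy⇒yhhyyhhhyhAhyhhhyyhhy⇒yhhyyhhhyhhAhhyhhhyyhhy⇒yhhyyhhhyhhhhyhhhyyhhy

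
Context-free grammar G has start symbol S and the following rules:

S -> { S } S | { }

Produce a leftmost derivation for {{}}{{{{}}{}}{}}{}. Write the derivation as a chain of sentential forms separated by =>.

S => {S}S => {{}}S => {{}}{S}S => {{}}{{S}S}S => {{}}{{{S}S}S}S => {{}}{{{{}}S}S}S => {{}}{{{{}}{}}S}S => {{}}{{{{}}{}}{}}S => {{}}{{{{}}{}}{}}{}

S => {S}S   [S -> { S } S]
{S}S => {{}}S   [S -> { }]
{{}}S => {{}}{S}S   [S -> { S } S]
{{}}{S}S => {{}}{{S}S}S   [S -> { S } S]
{{}}{{S}S}S => {{}}{{{S}S}S}S   [S -> { S } S]
{{}}{{{S}S}S}S => {{}}{{{{}}S}S}S   [S -> { }]
{{}}{{{{}}S}S}S => {{}}{{{{}}{}}S}S   [S -> { }]
{{}}{{{{}}{}}S}S => {{}}{{{{}}{}}{}}S   [S -> { }]
{{}}{{{{}}{}}{}}S => {{}}{{{{}}{}}{}}{}   [S -> { }]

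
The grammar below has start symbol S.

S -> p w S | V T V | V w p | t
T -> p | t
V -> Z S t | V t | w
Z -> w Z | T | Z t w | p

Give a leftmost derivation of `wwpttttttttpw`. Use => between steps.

S => VTV => VtTV => VttTV => VtttTV => VttttTV => VtttttTV => VttttttTV => ZStttttttTV => wZStttttttTV => wwZStttttttTV => wwpStttttttTV => wwpttttttttTV => wwpttttttttpV => wwpttttttttpw

S => VTV   [S -> V T V]
VTV => VtTV   [V -> V t]
VtTV => VttTV   [V -> V t]
VttTV => VtttTV   [V -> V t]
VtttTV => VttttTV   [V -> V t]
VttttTV => VtttttTV   [V -> V t]
VtttttTV => VttttttTV   [V -> V t]
VttttttTV => ZStttttttTV   [V -> Z S t]
ZStttttttTV => wZStttttttTV   [Z -> w Z]
wZStttttttTV => wwZStttttttTV   [Z -> w Z]
wwZStttttttTV => wwpStttttttTV   [Z -> p]
wwpStttttttTV => wwpttttttttTV   [S -> t]
wwpttttttttTV => wwpttttttttpV   [T -> p]
wwpttttttttpV => wwpttttttttpw   [V -> w]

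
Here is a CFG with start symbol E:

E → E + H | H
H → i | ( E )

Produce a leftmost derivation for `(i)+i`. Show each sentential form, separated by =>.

E => E+H => H+H => (E)+H => (H)+H => (i)+H => (i)+i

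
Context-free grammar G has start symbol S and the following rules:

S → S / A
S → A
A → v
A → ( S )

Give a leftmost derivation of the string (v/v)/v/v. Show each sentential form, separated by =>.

S => S/A => S/A/A => A/A/A => (S)/A/A => (S/A)/A/A => (A/A)/A/A => (v/A)/A/A => (v/v)/A/A => (v/v)/v/A => (v/v)/v/v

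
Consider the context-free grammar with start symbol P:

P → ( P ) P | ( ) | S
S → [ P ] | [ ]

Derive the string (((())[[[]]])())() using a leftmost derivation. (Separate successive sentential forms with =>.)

P => (P)P => ((P)P)P => (((P)P)P)P => (((())P)P)P => (((())S)P)P => (((())[P])P)P => (((())[S])P)P => (((())[[P]])P)P => (((())[[S]])P)P => (((())[[[]]])P)P => (((())[[[]]])())P => (((())[[[]]])())()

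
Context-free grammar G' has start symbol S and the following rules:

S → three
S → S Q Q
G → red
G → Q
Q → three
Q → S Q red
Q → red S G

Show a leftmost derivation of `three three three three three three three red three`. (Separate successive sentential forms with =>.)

S => S Q Q   [S → S Q Q]
S Q Q => three Q Q   [S → three]
three Q Q => three S Q red Q   [Q → S Q red]
three S Q red Q => three S Q Q Q red Q   [S → S Q Q]
three S Q Q Q red Q => three S Q Q Q Q Q red Q   [S → S Q Q]
three S Q Q Q Q Q red Q => three three Q Q Q Q Q red Q   [S → three]
three three Q Q Q Q Q red Q => three three three Q Q Q Q red Q   [Q → three]
three three three Q Q Q Q red Q => three three three three Q Q Q red Q   [Q → three]
three three three three Q Q Q red Q => three three three three three Q Q red Q   [Q → three]
three three three three three Q Q red Q => three three three three three three Q red Q   [Q → three]
three three three three three three Q red Q => three three three three three three three red Q   [Q → three]
three three three three three three three red Q => three three three three three three three red three   [Q → three]

S => S Q Q => three Q Q => three S Q red Q => three S Q Q Q red Q => three S Q Q Q Q Q red Q => three three Q Q Q Q Q red Q => three three three Q Q Q Q red Q => three three three three Q Q Q red Q => three three three three three Q Q red Q => three three three three three three Q red Q => three three three three three three three red Q => three three three three three three three red three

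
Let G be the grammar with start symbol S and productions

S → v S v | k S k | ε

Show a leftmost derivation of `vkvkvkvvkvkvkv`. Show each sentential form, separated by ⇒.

S ⇒ vSv   [S → v S v]
vSv ⇒ vkSkv   [S → k S k]
vkSkv ⇒ vkvSvkv   [S → v S v]
vkvSvkv ⇒ vkvkSkvkv   [S → k S k]
vkvkSkvkv ⇒ vkvkvSvkvkv   [S → v S v]
vkvkvSvkvkv ⇒ vkvkvkSkvkvkv   [S → k S k]
vkvkvkSkvkvkv ⇒ vkvkvkvSvkvkvkv   [S → v S v]
vkvkvkvSvkvkvkv ⇒ vkvkvkvvkvkvkv   [S → ε]

S ⇒ vSv ⇒ vkSkv ⇒ vkvSvkv ⇒ vkvkSkvkv ⇒ vkvkvSvkvkv ⇒ vkvkvkSkvkvkv ⇒ vkvkvkvSvkvkvkv ⇒ vkvkvkvvkvkvkv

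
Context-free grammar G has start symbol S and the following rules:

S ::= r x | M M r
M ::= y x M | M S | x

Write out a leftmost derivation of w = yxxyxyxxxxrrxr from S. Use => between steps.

S => MMr => yxMMr => yxxMr => yxxMSr => yxxyxMSr => yxxyxyxMSr => yxxyxyxMSSr => yxxyxyxxSSr => yxxyxyxxMMrSr => yxxyxyxxxMrSr => yxxyxyxxxxrSr => yxxyxyxxxxrrxr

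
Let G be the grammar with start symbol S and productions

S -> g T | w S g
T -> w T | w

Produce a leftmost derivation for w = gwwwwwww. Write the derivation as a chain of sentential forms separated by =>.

S => gT => gwT => gwwT => gwwwT => gwwwwT => gwwwwwT => gwwwwwwT => gwwwwwww

S => gT   [S -> g T]
gT => gwT   [T -> w T]
gwT => gwwT   [T -> w T]
gwwT => gwwwT   [T -> w T]
gwwwT => gwwwwT   [T -> w T]
gwwwwT => gwwwwwT   [T -> w T]
gwwwwwT => gwwwwwwT   [T -> w T]
gwwwwwwT => gwwwwwww   [T -> w]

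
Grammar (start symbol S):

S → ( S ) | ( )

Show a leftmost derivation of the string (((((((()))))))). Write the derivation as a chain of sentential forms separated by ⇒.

S ⇒ (S) ⇒ ((S)) ⇒ (((S))) ⇒ ((((S)))) ⇒ (((((S))))) ⇒ ((((((S)))))) ⇒ (((((((S))))))) ⇒ (((((((())))))))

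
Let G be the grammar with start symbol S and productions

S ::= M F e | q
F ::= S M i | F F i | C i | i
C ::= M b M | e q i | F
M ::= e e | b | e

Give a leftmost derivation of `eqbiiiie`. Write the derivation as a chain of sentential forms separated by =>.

S => MFe => eFe => eCie => eFie => eFFiie => eSMiFiie => eqMiFiie => eqbiFiie => eqbiiiie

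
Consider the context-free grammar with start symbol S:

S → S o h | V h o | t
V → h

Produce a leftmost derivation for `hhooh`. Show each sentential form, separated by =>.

S => Soh => Vhooh => hhooh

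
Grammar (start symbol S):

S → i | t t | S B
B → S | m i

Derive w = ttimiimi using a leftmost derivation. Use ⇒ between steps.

S ⇒ SB ⇒ SBB ⇒ SBBB ⇒ SBBBB ⇒ ttBBBB ⇒ ttSBBB ⇒ ttiBBB ⇒ ttimiBB ⇒ ttimiSB ⇒ ttimiiB ⇒ ttimiimi

S ⇒ SB   [S → S B]
SB ⇒ SBB   [S → S B]
SBB ⇒ SBBB   [S → S B]
SBBB ⇒ SBBBB   [S → S B]
SBBBB ⇒ ttBBBB   [S → t t]
ttBBBB ⇒ ttSBBB   [B → S]
ttSBBB ⇒ ttiBBB   [S → i]
ttiBBB ⇒ ttimiBB   [B → m i]
ttimiBB ⇒ ttimiSB   [B → S]
ttimiSB ⇒ ttimiiB   [S → i]
ttimiiB ⇒ ttimiimi   [B → m i]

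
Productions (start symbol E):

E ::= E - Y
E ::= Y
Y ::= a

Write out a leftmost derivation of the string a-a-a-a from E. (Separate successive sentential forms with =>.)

E => E-Y   [E ::= E - Y]
E-Y => E-Y-Y   [E ::= E - Y]
E-Y-Y => E-Y-Y-Y   [E ::= E - Y]
E-Y-Y-Y => Y-Y-Y-Y   [E ::= Y]
Y-Y-Y-Y => a-Y-Y-Y   [Y ::= a]
a-Y-Y-Y => a-a-Y-Y   [Y ::= a]
a-a-Y-Y => a-a-a-Y   [Y ::= a]
a-a-a-Y => a-a-a-a   [Y ::= a]

E=>E-Y=>E-Y-Y=>E-Y-Y-Y=>Y-Y-Y-Y=>a-Y-Y-Y=>a-a-Y-Y=>a-a-a-Y=>a-a-a-a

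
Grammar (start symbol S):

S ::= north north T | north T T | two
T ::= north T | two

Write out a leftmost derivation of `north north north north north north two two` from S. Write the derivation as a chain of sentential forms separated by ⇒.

S ⇒ north T T ⇒ north north T T ⇒ north north north T T ⇒ north north north north T T ⇒ north north north north north T T ⇒ north north north north north north T T ⇒ north north north north north north two T ⇒ north north north north north north two two

S ⇒ north T T   [S ::= north T T]
north T T ⇒ north north T T   [T ::= north T]
north north T T ⇒ north north north T T   [T ::= north T]
north north north T T ⇒ north north north north T T   [T ::= north T]
north north north north T T ⇒ north north north north north T T   [T ::= north T]
north north north north north T T ⇒ north north north north north north T T   [T ::= north T]
north north north north north north T T ⇒ north north north north north north two T   [T ::= two]
north north north north north north two T ⇒ north north north north north north two two   [T ::= two]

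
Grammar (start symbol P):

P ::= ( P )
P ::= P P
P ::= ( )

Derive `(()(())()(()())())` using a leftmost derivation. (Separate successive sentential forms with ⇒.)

P ⇒ (P)   [P ::= ( P )]
(P) ⇒ (PP)   [P ::= P P]
(PP) ⇒ (PPP)   [P ::= P P]
(PPP) ⇒ (PPPP)   [P ::= P P]
(PPPP) ⇒ (()PPP)   [P ::= ( )]
(()PPP) ⇒ (()(P)PP)   [P ::= ( P )]
(()(P)PP) ⇒ (()(())PP)   [P ::= ( )]
(()(())PP) ⇒ (()(())PPP)   [P ::= P P]
(()(())PPP) ⇒ (()(())()PP)   [P ::= ( )]
(()(())()PP) ⇒ (()(())()(P)P)   [P ::= ( P )]
(()(())()(P)P) ⇒ (()(())()(PP)P)   [P ::= P P]
(()(())()(PP)P) ⇒ (()(())()(()P)P)   [P ::= ( )]
(()(())()(()P)P) ⇒ (()(())()(()())P)   [P ::= ( )]
(()(())()(()())P) ⇒ (()(())()(()())())   [P ::= ( )]

P ⇒ (P) ⇒ (PP) ⇒ (PPP) ⇒ (PPPP) ⇒ (()PPP) ⇒ (()(P)PP) ⇒ (()(())PP) ⇒ (()(())PPP) ⇒ (()(())()PP) ⇒ (()(())()(P)P) ⇒ (()(())()(PP)P) ⇒ (()(())()(()P)P) ⇒ (()(())()(()())P) ⇒ (()(())()(()())())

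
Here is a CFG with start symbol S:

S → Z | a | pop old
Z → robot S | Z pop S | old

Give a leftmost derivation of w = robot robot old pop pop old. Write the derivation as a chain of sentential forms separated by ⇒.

S ⇒ Z ⇒ robot S ⇒ robot Z ⇒ robot Z pop S ⇒ robot robot S pop S ⇒ robot robot Z pop S ⇒ robot robot old pop S ⇒ robot robot old pop pop old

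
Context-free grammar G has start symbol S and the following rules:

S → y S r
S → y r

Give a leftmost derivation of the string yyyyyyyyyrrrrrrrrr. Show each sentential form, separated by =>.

S => ySr   [S → y S r]
ySr => yySrr   [S → y S r]
yySrr => yyySrrr   [S → y S r]
yyySrrr => yyyySrrrr   [S → y S r]
yyyySrrrr => yyyyySrrrrr   [S → y S r]
yyyyySrrrrr => yyyyyySrrrrrr   [S → y S r]
yyyyyySrrrrrr => yyyyyyySrrrrrrr   [S → y S r]
yyyyyyySrrrrrrr => yyyyyyyySrrrrrrrr   [S → y S r]
yyyyyyyySrrrrrrrr => yyyyyyyyyrrrrrrrrr   [S → y r]

S => ySr => yySrr => yyySrrr => yyyySrrrr => yyyyySrrrrr => yyyyyySrrrrrr => yyyyyyySrrrrrrr => yyyyyyyySrrrrrrrr => yyyyyyyyyrrrrrrrrr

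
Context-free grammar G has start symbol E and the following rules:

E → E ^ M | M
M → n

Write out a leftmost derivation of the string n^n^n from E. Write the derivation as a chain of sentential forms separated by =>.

E => E^M   [E → E ^ M]
E^M => E^M^M   [E → E ^ M]
E^M^M => M^M^M   [E → M]
M^M^M => n^M^M   [M → n]
n^M^M => n^n^M   [M → n]
n^n^M => n^n^n   [M → n]

E=>E^M=>E^M^M=>M^M^M=>n^M^M=>n^n^M=>n^n^n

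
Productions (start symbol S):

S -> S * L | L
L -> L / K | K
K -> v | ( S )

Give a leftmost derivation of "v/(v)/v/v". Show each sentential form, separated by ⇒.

S ⇒ L ⇒ L/K ⇒ L/K/K ⇒ L/K/K/K ⇒ K/K/K/K ⇒ v/K/K/K ⇒ v/(S)/K/K ⇒ v/(L)/K/K ⇒ v/(K)/K/K ⇒ v/(v)/K/K ⇒ v/(v)/v/K ⇒ v/(v)/v/v

S ⇒ L   [S -> L]
L ⇒ L/K   [L -> L / K]
L/K ⇒ L/K/K   [L -> L / K]
L/K/K ⇒ L/K/K/K   [L -> L / K]
L/K/K/K ⇒ K/K/K/K   [L -> K]
K/K/K/K ⇒ v/K/K/K   [K -> v]
v/K/K/K ⇒ v/(S)/K/K   [K -> ( S )]
v/(S)/K/K ⇒ v/(L)/K/K   [S -> L]
v/(L)/K/K ⇒ v/(K)/K/K   [L -> K]
v/(K)/K/K ⇒ v/(v)/K/K   [K -> v]
v/(v)/K/K ⇒ v/(v)/v/K   [K -> v]
v/(v)/v/K ⇒ v/(v)/v/v   [K -> v]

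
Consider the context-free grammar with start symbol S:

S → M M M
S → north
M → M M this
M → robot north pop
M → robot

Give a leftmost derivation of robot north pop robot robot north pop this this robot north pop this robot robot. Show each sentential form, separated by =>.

S => M M M => M M this M M => M M this M this M M => robot north pop M this M this M M => robot north pop M M this this M this M M => robot north pop robot M this this M this M M => robot north pop robot robot north pop this this M this M M => robot north pop robot robot north pop this this robot north pop this M M => robot north pop robot robot north pop this this robot north pop this robot M => robot north pop robot robot north pop this this robot north pop this robot robot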